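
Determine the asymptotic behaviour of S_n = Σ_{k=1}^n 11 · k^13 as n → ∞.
S_n ~ 11 · n^14 / 14

By integral comparison (Euler-Maclaurin), Σ_{k=1}^n 11 · k^13 = 11 · ∫_0^n x^13 dx + O(n^13) = 11 · n^14/14 + O(n^13). (Equivalently, Faulhaber's formula gives the same leading term.)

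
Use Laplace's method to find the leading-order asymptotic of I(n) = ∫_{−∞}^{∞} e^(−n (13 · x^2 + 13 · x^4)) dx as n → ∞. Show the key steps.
I(n) ~ sqrt(π/(13n))

φ(x) = 13 · x^2 + 13 · x^4 has its unique global minimum at x* = 0 (since φ'(x) = 26x + 52x^3 = 0 only at x = 0 for real x with both coefficients positive, and φ → ∞ as |x| → ∞). At x* = 0, φ(0) = 0 and φ''(0) = 26. Laplace's method then gives
  I(n) ~ sqrt(2π / (n · φ''(0))) · e^(−n φ(0)) = sqrt(2π / (26n)) = sqrt(π/(13n)).
The 13 · x^4 term contributes only at subleading order (an O(1/n) relative correction).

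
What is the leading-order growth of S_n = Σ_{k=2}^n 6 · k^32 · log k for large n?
S_n ~ 2 · n^33 log n / 11 − 2 · n^33 / 363

By integral comparison, S_n = ∫_1^n 6 · x^32 · log x dx + O(n^32 · log n). For the integral, ∫ x^32 log x dx = n^33 log n / 33 − n^33/1089 (integration by parts). Hence S_n ~ 2 · n^33 log n / 11 − 2 · n^33 / 363.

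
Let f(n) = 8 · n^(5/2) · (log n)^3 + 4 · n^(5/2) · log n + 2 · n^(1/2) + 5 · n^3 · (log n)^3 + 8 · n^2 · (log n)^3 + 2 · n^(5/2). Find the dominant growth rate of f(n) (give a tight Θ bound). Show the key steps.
f(n) ∈ Θ(n^3 · (log n)^3)

Compare the terms by growth order. For large n, n^a · (log n)^b dominates n^a' · (log n)^b' iff a > a', or (a = a' and b > b'). Ranking the 6 terms shows the dominant one is 5 · n^3 · (log n)^3. Hence f(n) ∈ Θ(n^3 · (log n)^3).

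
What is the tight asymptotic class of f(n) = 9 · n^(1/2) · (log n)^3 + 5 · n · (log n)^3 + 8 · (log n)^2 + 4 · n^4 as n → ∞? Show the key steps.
f(n) ∈ Θ(n^4)

Compare the terms by growth order. For large n, n^a · (log n)^b dominates n^a' · (log n)^b' iff a > a', or (a = a' and b > b'). Ranking the 4 terms shows the dominant one is 4 · n^4. Hence f(n) ∈ Θ(n^4).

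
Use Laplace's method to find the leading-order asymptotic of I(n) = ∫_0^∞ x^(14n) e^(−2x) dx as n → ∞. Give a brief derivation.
I(n) ~ (sqrt(2π·14n) / 2) · (14n/(2e))^(14n)

Write the integrand as exp(14n ln x − 2x) and set f(x) = 14n ln x − 2x. Then f'(x) = 14n/x − 2 = 0 at x* = 14n/2, and f''(x*) = −14n/x*^2 = −2^2/(14n). Laplace's method (interior maximum) gives
  I(n) ~ e^(f(x*)) · sqrt(2π / |f''(x*)|)
        = exp(14n ln(14n/2) − 14n) · sqrt(2π · 14n / 2^2)
        = (14n/2)^(14n) e^(−14n) · sqrt(2π·14n) / 2
        = (sqrt(2π·14n) / 2) · (14n/(2e))^(14n).
This matches Γ(14n+1)/2^(14n+1) with Stirling applied to Γ.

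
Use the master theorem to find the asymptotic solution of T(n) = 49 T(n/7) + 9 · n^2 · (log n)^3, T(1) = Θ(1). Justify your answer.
T(n) = Θ(n^2 · (log n)^4)

Here log_7 49 = 2 and f(n) = 9 · n^2 · (log n)^3 = Θ(n^(log_7 49) · (log n)^3). This is the extended Case 2 of the master theorem (f matches the critical exponent up to log factors), giving T(n) = Θ(n^(log_7 49) · (log n)^(3+1)) = Θ(n^2 · (log n)^4).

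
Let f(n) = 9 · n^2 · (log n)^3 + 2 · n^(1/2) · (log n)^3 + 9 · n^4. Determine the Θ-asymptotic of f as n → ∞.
f(n) ∈ Θ(n^4)

Compare the terms by growth order. For large n, n^a · (log n)^b dominates n^a' · (log n)^b' iff a > a', or (a = a' and b > b'). Ranking the 3 terms shows the dominant one is 9 · n^4. Hence f(n) ∈ Θ(n^4).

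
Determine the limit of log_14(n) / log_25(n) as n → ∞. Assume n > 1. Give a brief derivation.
lim = ln(25) / ln(14) = log_14(25)

Change of base: log_14(n) = ln n / ln 14 and log_25(n) = ln n / ln 25. The ratio is (ln n / ln 14) · (ln 25 / ln n) = ln 25 / ln 14, a constant independent of n. So the limit is ln 25 / ln 14 = log_14(25).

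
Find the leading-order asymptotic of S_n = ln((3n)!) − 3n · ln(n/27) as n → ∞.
S_n ~ 3n · (ln 81 − 1) + O(ln n)

Stirling: ln((3n)!) = 3n ln(3n) − 3n + O(ln n).
  S_n = 3n ln(3n) − 3n − 3n ln(n/27) + O(ln n)
      = 3n ln(3n) − 3n ln n + 3n ln 27 − 3n + O(ln n)
      = 3n ln 3 + 3n ln 27 − 3n + O(ln n)
      = 3n (ln 81 − 1) + O(ln n).
Numerically ln(81) − 1 ≈ 3.3944.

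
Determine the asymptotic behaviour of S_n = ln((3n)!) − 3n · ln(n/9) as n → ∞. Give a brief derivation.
S_n ~ 3n · (ln 27 − 1) + O(ln n)

Stirling: ln((3n)!) = 3n ln(3n) − 3n + O(ln n).
  S_n = 3n ln(3n) − 3n − 3n ln(n/9) + O(ln n)
      = 3n ln(3n) − 3n ln n + 3n ln 9 − 3n + O(ln n)
      = 3n ln 3 + 3n ln 9 − 3n + O(ln n)
      = 3n (ln 27 − 1) + O(ln n).
Numerically ln(27) − 1 ≈ 2.2958.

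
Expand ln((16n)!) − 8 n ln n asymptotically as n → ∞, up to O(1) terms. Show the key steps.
ln((16n)!) − 8 n ln n = 8 n ln n + 16(ln 16 − 1) n + (1/2) ln(2π·16n) + O(1/n)

Stirling: ln((16n)!) = 16n ln(16n) − 16n + (1/2) ln(2π·16n) + O(1/n).
Expand 16n ln(16n) = 16n (ln n + ln 16) = 16n ln n + 16n ln 16.
Subtract 8n ln n: leading term is (16 − 8) n ln n = 8 n ln n. The next term is 16n ln 16 − 16n = 16(ln 16 − 1) n. Then the (1/2) ln(2π·16n) correction.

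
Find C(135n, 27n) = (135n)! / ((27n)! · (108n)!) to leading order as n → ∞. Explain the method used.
C(135n, 27n) ~ (3125/256)^(27n) · sqrt(5/(8π·27n))

Write N = 27n. Apply Stirling to each factorial:
  (5N)! ~ sqrt(2π·5N) · (5N/e)^(5N),
  N! ~ sqrt(2π N) · (N/e)^N,
  (4N)! ~ sqrt(2π·4N) · (4N/e)^(4N).
The exponential factors combine to (5N)^(5N) / (N^N · (4N)^(4N)) = 5^(5N)/4^(4N) = (5^5/4^4)^N = (3125/256)^N.
The square-root prefactors combine to sqrt(2π·5N) / (sqrt(2π N)·sqrt(2π·4N)) = sqrt(5 / (2π·4·N)) = sqrt(5/(8π·27n)).
Substituting N = 27n: C(135n, 27n) ~ (3125/256)^(27n) · sqrt(5/(8π·27n)).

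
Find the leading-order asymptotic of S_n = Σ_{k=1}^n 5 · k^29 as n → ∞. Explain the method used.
S_n ~ n^30 / 6

By integral comparison (Euler-Maclaurin), Σ_{k=1}^n 5 · k^29 = 5 · ∫_0^n x^29 dx + O(n^29) = 5 · n^30/30 = n^30 / 6 + O(n^29). (Equivalently, Faulhaber's formula gives the same leading term.)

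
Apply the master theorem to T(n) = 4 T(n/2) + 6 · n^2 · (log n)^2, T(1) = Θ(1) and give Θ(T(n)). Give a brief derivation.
T(n) = Θ(n^2 · (log n)^3)

Here log_2 4 = 2 and f(n) = 6 · n^2 · (log n)^2 = Θ(n^(log_2 4) · (log n)^2). This is the extended Case 2 of the master theorem (f matches the critical exponent up to log factors), giving T(n) = Θ(n^(log_2 4) · (log n)^(2+1)) = Θ(n^2 · (log n)^3).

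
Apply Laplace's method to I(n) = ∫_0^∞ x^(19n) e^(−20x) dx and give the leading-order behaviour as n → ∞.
I(n) ~ (sqrt(2π·19n) / 20) · (19n/(20e))^(19n)

Write the integrand as exp(19n ln x − 20x) and set f(x) = 19n ln x − 20x. Then f'(x) = 19n/x − 20 = 0 at x* = 19n/20, and f''(x*) = −19n/x*^2 = −20^2/(19n). Laplace's method (interior maximum) gives
  I(n) ~ e^(f(x*)) · sqrt(2π / |f''(x*)|)
        = exp(19n ln(19n/20) − 19n) · sqrt(2π · 19n / 20^2)
        = (19n/20)^(19n) e^(−19n) · sqrt(2π·19n) / 20
        = (sqrt(2π·19n) / 20) · (19n/(20e))^(19n).
This matches Γ(19n+1)/20^(19n+1) with Stirling applied to Γ.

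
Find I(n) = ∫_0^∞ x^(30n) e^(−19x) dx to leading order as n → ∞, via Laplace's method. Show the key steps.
I(n) ~ (sqrt(2π·30n) / 19) · (30n/(19e))^(30n)

Write the integrand as exp(30n ln x − 19x) and set f(x) = 30n ln x − 19x. Then f'(x) = 30n/x − 19 = 0 at x* = 30n/19, and f''(x*) = −30n/x*^2 = −19^2/(30n). Laplace's method (interior maximum) gives
  I(n) ~ e^(f(x*)) · sqrt(2π / |f''(x*)|)
        = exp(30n ln(30n/19) − 30n) · sqrt(2π · 30n / 19^2)
        = (30n/19)^(30n) e^(−30n) · sqrt(2π·30n) / 19
        = (sqrt(2π·30n) / 19) · (30n/(19e))^(30n).
This matches Γ(30n+1)/19^(30n+1) with Stirling applied to Γ.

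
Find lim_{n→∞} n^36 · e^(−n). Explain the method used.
lim = 0

Exponentials with base > 1 dominate every fixed polynomial: for any fixed c, n^c / e^n → 0 as n → ∞ (e.g. by the ratio test, or since e^n grows faster than any power of n). Hence n^36 · e^(−n) = n^36 / e^n → 0.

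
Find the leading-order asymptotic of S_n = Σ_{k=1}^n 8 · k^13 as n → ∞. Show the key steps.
S_n ~ 4 · n^14 / 7

By integral comparison (Euler-Maclaurin), Σ_{k=1}^n 8 · k^13 = 8 · ∫_0^n x^13 dx + O(n^13) = 8 · n^14/14 = 4 · n^14 / 7 + O(n^13). (Equivalently, Faulhaber's formula gives the same leading term.)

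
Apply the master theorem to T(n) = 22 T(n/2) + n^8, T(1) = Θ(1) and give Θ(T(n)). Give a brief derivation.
T(n) = Θ(n^8)

log_2 22 ≈ 4.459. f(n) = n^8 dominates n^(log_2 22) since 8 > 4.459, and the regularity condition a·f(n/b) = 22·(n/2)^8 = (22/256)·n^8 ≤ c·f(n) holds with c = 22/256 ≈ 0.0859 < 1. So this is Case 3: T(n) = Θ(f(n)) = Θ(n^8).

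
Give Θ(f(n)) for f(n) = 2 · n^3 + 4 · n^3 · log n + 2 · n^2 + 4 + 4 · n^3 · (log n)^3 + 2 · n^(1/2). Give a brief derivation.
f(n) ∈ Θ(n^3 · (log n)^3)

Compare the terms by growth order. For large n, n^a · (log n)^b dominates n^a' · (log n)^b' iff a > a', or (a = a' and b > b'). Ranking the 6 terms shows the dominant one is 4 · n^3 · (log n)^3. Hence f(n) ∈ Θ(n^3 · (log n)^3).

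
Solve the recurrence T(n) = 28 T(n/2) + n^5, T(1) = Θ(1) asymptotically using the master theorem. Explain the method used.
T(n) = Θ(n^5)

log_2 28 ≈ 4.807. f(n) = n^5 dominates n^(log_2 28) since 5 > 4.807, and the regularity condition a·f(n/b) = 28·(n/2)^5 = (28/32)·n^5 ≤ c·f(n) holds with c = 28/32 ≈ 0.875 < 1. So this is Case 3: T(n) = Θ(f(n)) = Θ(n^5).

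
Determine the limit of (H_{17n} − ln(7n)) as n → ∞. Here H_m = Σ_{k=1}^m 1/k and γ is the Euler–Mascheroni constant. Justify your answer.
lim = ln(17/7) + γ

By Euler-Maclaurin, H_m = ln m + γ + O(1/m). So
  H_{17n} − ln(7n) = ln(17n) + γ − ln(7n) + O(1/n)
                       = ln(17/7) + γ + O(1/n).
Hence the limit is ln(17/7) + γ.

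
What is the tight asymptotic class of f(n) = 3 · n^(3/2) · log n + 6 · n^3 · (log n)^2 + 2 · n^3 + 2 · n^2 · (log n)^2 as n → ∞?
f(n) ∈ Θ(n^3 · (log n)^2)

Compare the terms by growth order. For large n, n^a · (log n)^b dominates n^a' · (log n)^b' iff a > a', or (a = a' and b > b'). Ranking the 4 terms shows the dominant one is 6 · n^3 · (log n)^2. Hence f(n) ∈ Θ(n^3 · (log n)^2).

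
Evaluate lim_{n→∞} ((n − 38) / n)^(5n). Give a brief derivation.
lim = e^(−190)

Rewrite as (1 − 38/n)^(5n). By the standard limit (1 + x/n)^n → e^x, we have (1 − 38/n)^n → e^(−38), and raising to the 5th power gives e^(−190).
More precisely, ln[(1 − 38/n)^(5n)] = 5n · ln(1 − 38/n) = 5n · (-38/n + O(1/n^2)) = -190 + O(1/n) → -190.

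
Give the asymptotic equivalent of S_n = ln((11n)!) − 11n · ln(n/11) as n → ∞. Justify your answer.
S_n ~ 11n · (ln 121 − 1) + O(ln n)

Stirling: ln((11n)!) = 11n ln(11n) − 11n + O(ln n).
  S_n = 11n ln(11n) − 11n − 11n ln(n/11) + O(ln n)
      = 11n ln(11n) − 11n ln n + 11n ln 11 − 11n + O(ln n)
      = 11n ln 11 + 11n ln 11 − 11n + O(ln n)
      = 11n (ln 121 − 1) + O(ln n).
Numerically ln(121) − 1 ≈ 3.7958.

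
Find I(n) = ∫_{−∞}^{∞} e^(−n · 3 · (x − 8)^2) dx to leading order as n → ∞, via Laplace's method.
I(n) = sqrt(π/(3n))

Here φ(x) = 3 · (x − 8)^2 has its unique minimum at x* = 8 with φ(x*) = 0 and φ''(x*) = 6. Laplace's method gives
  I(n) ~ e^(−n φ(x*)) · sqrt(2π / (n · φ''(x*))) = sqrt(2π / (6n)) = sqrt(π/(3n)).
This is exact: substituting u = (x − 8)·sqrt(3n) gives I(n) = (1/sqrt(3n)) ∫_{−∞}^{∞} e^(−u^2) du = sqrt(π/(3n)).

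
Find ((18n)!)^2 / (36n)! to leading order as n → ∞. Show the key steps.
((18n)!)^2/(36n)! ~ ((2π·18n)^(1/2) / sqrt(2)) · 2^(−2·18n)  →  0

Write N = 18n. Stirling: N! ~ sqrt(2π N)(N/e)^N and (2N)! ~ sqrt(2π·2N)·(2N/e)^(2N).
  (N!)^2/(2N)! ~ (2π N)^(2/2) (N/e)^(2N) / [sqrt(2π·2N) (2N/e)^(2N)]
     = (2π N)^(2/2) / sqrt(2π·2N) · (N/(2N))^(2N)
     = (2π N)^((2−1)/2) / sqrt(2) · 2^(−2N).
Since 2^2 > 1, the factor 2^(−2N) decays exponentially, so the ratio → 0. Substituting N = 18n gives the stated form.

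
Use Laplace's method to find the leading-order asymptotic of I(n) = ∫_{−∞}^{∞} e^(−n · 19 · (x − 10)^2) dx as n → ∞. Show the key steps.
I(n) = sqrt(π/(19n))

Here φ(x) = 19 · (x − 10)^2 has its unique minimum at x* = 10 with φ(x*) = 0 and φ''(x*) = 38. Laplace's method gives
  I(n) ~ e^(−n φ(x*)) · sqrt(2π / (n · φ''(x*))) = sqrt(2π / (38n)) = sqrt(π/(19n)).
This is exact: substituting u = (x − 10)·sqrt(19n) gives I(n) = (1/sqrt(19n)) ∫_{−∞}^{∞} e^(−u^2) du = sqrt(π/(19n)).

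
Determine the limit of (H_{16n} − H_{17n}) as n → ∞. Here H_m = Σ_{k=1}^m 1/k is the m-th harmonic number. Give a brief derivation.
lim = ln(16/17)

Euler-Maclaurin gives H_m = ln m + γ + 1/(2m) + O(1/m^2). The γ and O(1/m) terms cancel in the difference:
  H_{16n} − H_{17n} = ln(16n) − ln(17n) + O(1/n) = ln(16/17) + O(1/n).
Hence the limit is ln(16/17).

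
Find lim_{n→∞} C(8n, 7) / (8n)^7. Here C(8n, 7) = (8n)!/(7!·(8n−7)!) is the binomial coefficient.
lim = 1/7! = 1/5040

With N = 8n → ∞: C(N, 7) / N^7 = [N(N−1)…(N−6)] / (7! · N^7) = (1/7!) · 1 · (1 − 1/(8n)) · … · (1 − 6/(8n)). Each factor → 1 as N → ∞, so the limit is 1/7! = 1/5040.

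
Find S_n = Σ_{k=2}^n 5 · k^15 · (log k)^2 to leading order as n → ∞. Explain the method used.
S_n ~ 5 · n^16 · (log n)^2 / 16

By integral comparison, S_n = ∫_1^n 5 · x^15 · (log x)^2 dx + O(n^15 · (log n)^2). For the integral, the leading term of ∫_1^n x^15 (log x)^2 dx is n^16/16 · (log n)^2 (by repeated integration by parts; each step lowers the log-exponent and produces a relatively O(1/log n) correction). Hence S_n ~ 5 · n^16 · (log n)^2 / 16.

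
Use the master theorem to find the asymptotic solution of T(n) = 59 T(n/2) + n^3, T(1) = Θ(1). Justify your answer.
T(n) = Θ(n^(log_2 59))

Master theorem: compare f(n) = n^3 to n^(log_2 59) where log_2 59 ≈ 5.883. Since 3 < log_2 59, we have f(n) = O(n^(log_2 59 − ε)) for some ε > 0 — Case 1. Hence T(n) = Θ(n^(log_2 59)).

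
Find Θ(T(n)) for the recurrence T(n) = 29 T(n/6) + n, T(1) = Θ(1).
T(n) = Θ(n^(log_6 29))

Master theorem: compare f(n) = n to n^(log_6 29) where log_6 29 ≈ 1.879. Since 1 < log_6 29, we have f(n) = O(n^(log_6 29 − ε)) for some ε > 0 — Case 1. Hence T(n) = Θ(n^(log_6 29)).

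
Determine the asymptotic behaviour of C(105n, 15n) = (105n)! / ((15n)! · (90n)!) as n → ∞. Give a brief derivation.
C(105n, 15n) ~ (823543/46656)^(15n) · sqrt(7/(12π·15n))

Write N = 15n. Apply Stirling to each factorial:
  (7N)! ~ sqrt(2π·7N) · (7N/e)^(7N),
  N! ~ sqrt(2π N) · (N/e)^N,
  (6N)! ~ sqrt(2π·6N) · (6N/e)^(6N).
The exponential factors combine to (7N)^(7N) / (N^N · (6N)^(6N)) = 7^(7N)/6^(6N) = (7^7/6^6)^N = (823543/46656)^N.
The square-root prefactors combine to sqrt(2π·7N) / (sqrt(2π N)·sqrt(2π·6N)) = sqrt(7 / (2π·6·N)) = sqrt(7/(12π·15n)).
Substituting N = 15n: C(105n, 15n) ~ (823543/46656)^(15n) · sqrt(7/(12π·15n)).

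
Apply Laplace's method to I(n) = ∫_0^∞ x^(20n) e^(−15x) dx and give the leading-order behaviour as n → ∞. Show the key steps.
I(n) ~ (sqrt(2π·20n) / 15) · (20n/(15e))^(20n)

Write the integrand as exp(20n ln x − 15x) and set f(x) = 20n ln x − 15x. Then f'(x) = 20n/x − 15 = 0 at x* = 20n/15, and f''(x*) = −20n/x*^2 = −15^2/(20n). Laplace's method (interior maximum) gives
  I(n) ~ e^(f(x*)) · sqrt(2π / |f''(x*)|)
        = exp(20n ln(20n/15) − 20n) · sqrt(2π · 20n / 15^2)
        = (20n/15)^(20n) e^(−20n) · sqrt(2π·20n) / 15
        = (sqrt(2π·20n) / 15) · (20n/(15e))^(20n).
This matches Γ(20n+1)/15^(20n+1) with Stirling applied to Γ.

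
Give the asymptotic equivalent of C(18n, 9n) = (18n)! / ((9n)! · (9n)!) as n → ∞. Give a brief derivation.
C(18n, 9n) ~ (4)^(9n) · sqrt(1/(π·9n))

Write N = 9n. Apply Stirling to each factorial:
  (2N)! ~ sqrt(2π·2N) · (2N/e)^(2N),
  N! ~ sqrt(2π N) · (N/e)^N,
  (1N)! ~ sqrt(2π·1N) · (1N/e)^(1N).
The exponential factors combine to (2N)^(2N) / (N^N · (1N)^(1N)) = 2^(2N)/1^(1N) = (2^2/1^1)^N = (4)^N.
The square-root prefactors combine to sqrt(2π·2N) / (sqrt(2π N)·sqrt(2π·1N)) = sqrt(2 / (2π·1·N)) = sqrt(1/(π·9n)).
Substituting N = 9n: C(18n, 9n) ~ (4)^(9n) · sqrt(1/(π·9n)).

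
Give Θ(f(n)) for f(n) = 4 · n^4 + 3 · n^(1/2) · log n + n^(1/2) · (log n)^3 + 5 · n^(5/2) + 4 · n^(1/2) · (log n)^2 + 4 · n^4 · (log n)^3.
f(n) ∈ Θ(n^4 · (log n)^3)

Compare the terms by growth order. For large n, n^a · (log n)^b dominates n^a' · (log n)^b' iff a > a', or (a = a' and b > b'). Ranking the 6 terms shows the dominant one is 4 · n^4 · (log n)^3. Hence f(n) ∈ Θ(n^4 · (log n)^3).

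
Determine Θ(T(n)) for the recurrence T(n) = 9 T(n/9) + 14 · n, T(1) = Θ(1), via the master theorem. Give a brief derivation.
T(n) = Θ(n log n)

log_9 9 = 1, and f(n) = 14 · n = Θ(n^(log_9 9)). This is Case 2 of the master theorem: T(n) = Θ(f(n) · log n) = Θ(n log n).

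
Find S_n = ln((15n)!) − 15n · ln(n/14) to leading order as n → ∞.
S_n ~ 15n · (ln 210 − 1) + O(ln n)

Stirling: ln((15n)!) = 15n ln(15n) − 15n + O(ln n).
  S_n = 15n ln(15n) − 15n − 15n ln(n/14) + O(ln n)
      = 15n ln(15n) − 15n ln n + 15n ln 14 − 15n + O(ln n)
      = 15n ln 15 + 15n ln 14 − 15n + O(ln n)
      = 15n (ln 210 − 1) + O(ln n).
Numerically ln(210) − 1 ≈ 4.3471.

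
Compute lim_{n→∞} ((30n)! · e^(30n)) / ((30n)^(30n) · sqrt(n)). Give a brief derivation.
lim = sqrt(2π·30)

Stirling: (30n)! ~ sqrt(2π·30n) · (30n/e)^(30n). Hence
  (30n)! · e^(30n) / (30n)^(30n) ~ sqrt(2π·30n).
Dividing by sqrt(n): sqrt(2π·30n) / sqrt(n) = sqrt(2π·30) · n^((1−1)/2), so the limit is sqrt(2π·30).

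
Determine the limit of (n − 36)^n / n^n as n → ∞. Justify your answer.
lim = e^(−36)

Rewrite as (1 − 36/n)^(n). By the standard limit (1 + x/n)^n → e^x, we have (1 − 36/n)^n → e^(−36), and raising to the 1st power gives e^(−36).
More precisely, ln[(1 − 36/n)^(n)] = n · ln(1 − 36/n) = n · (-36/n + O(1/n^2)) = -36 + O(1/n) → -36.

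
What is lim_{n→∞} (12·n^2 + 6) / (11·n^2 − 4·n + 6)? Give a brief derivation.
lim = 12/11

For large n the leading n^2 terms dominate both numerator and denominator. Dividing top and bottom by n^2, every other term tends to 0, leaving 12/11.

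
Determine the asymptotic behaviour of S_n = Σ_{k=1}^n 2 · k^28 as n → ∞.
S_n ~ 2 · n^29 / 29

By integral comparison (Euler-Maclaurin), Σ_{k=1}^n 2 · k^28 = 2 · ∫_0^n x^28 dx + O(n^28) = 2 · n^29/29 + O(n^28). (Equivalently, Faulhaber's formula gives the same leading term.)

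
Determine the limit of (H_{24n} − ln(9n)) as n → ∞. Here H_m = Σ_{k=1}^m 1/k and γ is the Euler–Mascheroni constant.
lim = ln(8/3) + γ

By Euler-Maclaurin, H_m = ln m + γ + O(1/m). So
  H_{24n} − ln(9n) = ln(24n) + γ − ln(9n) + O(1/n)
                       = ln(24/9) + γ + O(1/n).
Hence the limit is ln(24/9) + γ (= ln(8/3)).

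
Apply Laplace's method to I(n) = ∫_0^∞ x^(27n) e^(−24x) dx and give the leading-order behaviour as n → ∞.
I(n) ~ (sqrt(2π·27n) / 24) · (27n/(24e))^(27n)

Write the integrand as exp(27n ln x − 24x) and set f(x) = 27n ln x − 24x. Then f'(x) = 27n/x − 24 = 0 at x* = 27n/24, and f''(x*) = −27n/x*^2 = −24^2/(27n). Laplace's method (interior maximum) gives
  I(n) ~ e^(f(x*)) · sqrt(2π / |f''(x*)|)
        = exp(27n ln(27n/24) − 27n) · sqrt(2π · 27n / 24^2)
        = (27n/24)^(27n) e^(−27n) · sqrt(2π·27n) / 24
        = (sqrt(2π·27n) / 24) · (27n/(24e))^(27n).
This matches Γ(27n+1)/24^(27n+1) with Stirling applied to Γ.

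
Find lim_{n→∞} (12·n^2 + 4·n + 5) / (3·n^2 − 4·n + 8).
lim = 12/3 = 4

For large n the leading n^2 terms dominate both numerator and denominator. Dividing top and bottom by n^2, every other term tends to 0, leaving 12/3 = 4.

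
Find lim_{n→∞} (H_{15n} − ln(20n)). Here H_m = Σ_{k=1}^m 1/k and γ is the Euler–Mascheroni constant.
lim = ln(3/4) + γ

By Euler-Maclaurin, H_m = ln m + γ + O(1/m). So
  H_{15n} − ln(20n) = ln(15n) + γ − ln(20n) + O(1/n)
                       = ln(15/20) + γ + O(1/n).
Hence the limit is ln(15/20) + γ (= ln(3/4)).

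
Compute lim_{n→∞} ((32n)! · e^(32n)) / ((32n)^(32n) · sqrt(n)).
lim = sqrt(2π·32)

Stirling: (32n)! ~ sqrt(2π·32n) · (32n/e)^(32n). Hence
  (32n)! · e^(32n) / (32n)^(32n) ~ sqrt(2π·32n).
Dividing by sqrt(n): sqrt(2π·32n) / sqrt(n) = sqrt(2π·32) · n^((1−1)/2), so the limit is sqrt(2π·32).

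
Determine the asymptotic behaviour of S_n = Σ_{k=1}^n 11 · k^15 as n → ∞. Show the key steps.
S_n ~ 11 · n^16 / 16

By integral comparison (Euler-Maclaurin), Σ_{k=1}^n 11 · k^15 = 11 · ∫_0^n x^15 dx + O(n^15) = 11 · n^16/16 + O(n^15). (Equivalently, Faulhaber's formula gives the same leading term.)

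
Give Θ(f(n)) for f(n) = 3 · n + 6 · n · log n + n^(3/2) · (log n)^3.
f(n) ∈ Θ(n^(3/2) · (log n)^3)

Compare the terms by growth order. For large n, n^a · (log n)^b dominates n^a' · (log n)^b' iff a > a', or (a = a' and b > b'). Ranking the 3 terms shows the dominant one is n^(3/2) · (log n)^3. Hence f(n) ∈ Θ(n^(3/2) · (log n)^3).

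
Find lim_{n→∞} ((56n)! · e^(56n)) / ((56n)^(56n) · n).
lim = 0

Stirling: (56n)! ~ sqrt(2π·56n) · (56n/e)^(56n). Hence
  (56n)! · e^(56n) / (56n)^(56n) ~ sqrt(2π·56n).
Dividing by n: sqrt(2π·56n) / n = sqrt(2π·56) · n^((1−2)/2), so the expression behaves like sqrt(2π·56) · n^((1−2)/2) → 0.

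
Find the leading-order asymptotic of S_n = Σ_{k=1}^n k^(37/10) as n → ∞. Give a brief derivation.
S_n ~ (10/47) · n^(47/10)

Integral comparison: Σ_{k=1}^n k^(37/10) = ∫_0^n x^(37/10) dx + O(n^(37/10)). The integral is n^(1 + 37/10) / (1 + 37/10) = n^((37+10)/10) / ((37+10)/10) = (10/47) · n^(47/10).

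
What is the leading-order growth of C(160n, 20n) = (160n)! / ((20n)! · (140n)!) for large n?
C(160n, 20n) ~ (16777216/823543)^(20n) · sqrt(4/(7π·20n))

Write N = 20n. Apply Stirling to each factorial:
  (8N)! ~ sqrt(2π·8N) · (8N/e)^(8N),
  N! ~ sqrt(2π N) · (N/e)^N,
  (7N)! ~ sqrt(2π·7N) · (7N/e)^(7N).
The exponential factors combine to (8N)^(8N) / (N^N · (7N)^(7N)) = 8^(8N)/7^(7N) = (8^8/7^7)^N = (16777216/823543)^N.
The square-root prefactors combine to sqrt(2π·8N) / (sqrt(2π N)·sqrt(2π·7N)) = sqrt(8 / (2π·7·N)) = sqrt(4/(7π·20n)).
Substituting N = 20n: C(160n, 20n) ~ (16777216/823543)^(20n) · sqrt(4/(7π·20n)).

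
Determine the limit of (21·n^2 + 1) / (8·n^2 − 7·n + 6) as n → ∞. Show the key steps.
lim = 21/8

For large n the leading n^2 terms dominate both numerator and denominator. Dividing top and bottom by n^2, every other term tends to 0, leaving 21/8.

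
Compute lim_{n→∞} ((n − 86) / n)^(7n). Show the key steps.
lim = e^(−602)

Rewrite as (1 − 86/n)^(7n). By the standard limit (1 + x/n)^n → e^x, we have (1 − 86/n)^n → e^(−86), and raising to the 7th power gives e^(−602).
More precisely, ln[(1 − 86/n)^(7n)] = 7n · ln(1 − 86/n) = 7n · (-86/n + O(1/n^2)) = -602 + O(1/n) → -602.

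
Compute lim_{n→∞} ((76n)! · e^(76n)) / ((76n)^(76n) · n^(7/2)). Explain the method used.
lim = 0

Stirling: (76n)! ~ sqrt(2π·76n) · (76n/e)^(76n). Hence
  (76n)! · e^(76n) / (76n)^(76n) ~ sqrt(2π·76n).
Dividing by n^(7/2): sqrt(2π·76n) / n^(7/2) = sqrt(2π·76) · n^((1−7)/2), so the expression behaves like sqrt(2π·76) · n^((1−7)/2) → 0.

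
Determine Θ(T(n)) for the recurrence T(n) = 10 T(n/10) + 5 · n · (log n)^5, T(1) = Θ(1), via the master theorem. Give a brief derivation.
T(n) = Θ(n · (log n)^6)

Here log_10 10 = 1 and f(n) = 5 · n · (log n)^5 = Θ(n^(log_10 10) · (log n)^5). This is the extended Case 2 of the master theorem (f matches the critical exponent up to log factors), giving T(n) = Θ(n^(log_10 10) · (log n)^(5+1)) = Θ(n · (log n)^6).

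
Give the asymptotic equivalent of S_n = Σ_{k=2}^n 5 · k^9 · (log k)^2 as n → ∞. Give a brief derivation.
S_n ~ n^10 · (log n)^2 / 2

By integral comparison, S_n = ∫_1^n 5 · x^9 · (log x)^2 dx + O(n^9 · (log n)^2). For the integral, the leading term of ∫_1^n x^9 (log x)^2 dx is n^10/10 · (log n)^2 (by repeated integration by parts; each step lowers the log-exponent and produces a relatively O(1/log n) correction). Hence S_n ~ n^10 · (log n)^2 / 2.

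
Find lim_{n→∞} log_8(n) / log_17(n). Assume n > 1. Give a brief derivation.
lim = ln(17) / ln(8) = log_8(17)

Change of base: log_8(n) = ln n / ln 8 and log_17(n) = ln n / ln 17. The ratio is (ln n / ln 8) · (ln 17 / ln n) = ln 17 / ln 8, a constant independent of n. So the limit is ln 17 / ln 8 = log_8(17).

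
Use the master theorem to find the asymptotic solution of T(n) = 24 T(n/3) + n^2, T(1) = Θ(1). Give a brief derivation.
T(n) = Θ(n^(log_3 24))

Master theorem: compare f(n) = n^2 to n^(log_3 24) where log_3 24 ≈ 2.893. Since 2 < log_3 24, we have f(n) = O(n^(log_3 24 − ε)) for some ε > 0 — Case 1. Hence T(n) = Θ(n^(log_3 24)).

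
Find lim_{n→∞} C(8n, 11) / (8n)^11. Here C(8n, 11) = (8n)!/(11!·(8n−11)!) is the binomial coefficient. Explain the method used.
lim = 1/11! = 1/39916800

With N = 8n → ∞: C(N, 11) / N^11 = [N(N−1)…(N−10)] / (11! · N^11) = (1/11!) · 1 · (1 − 1/(8n)) · … · (1 − 10/(8n)). Each factor → 1 as N → ∞, so the limit is 1/11! = 1/39916800.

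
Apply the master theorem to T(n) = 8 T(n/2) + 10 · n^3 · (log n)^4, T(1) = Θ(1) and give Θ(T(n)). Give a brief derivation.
T(n) = Θ(n^3 · (log n)^5)

Here log_2 8 = 3 and f(n) = 10 · n^3 · (log n)^4 = Θ(n^(log_2 8) · (log n)^4). This is the extended Case 2 of the master theorem (f matches the critical exponent up to log factors), giving T(n) = Θ(n^(log_2 8) · (log n)^(4+1)) = Θ(n^3 · (log n)^5).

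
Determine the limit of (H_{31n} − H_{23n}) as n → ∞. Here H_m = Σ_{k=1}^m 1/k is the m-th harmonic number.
lim = ln(31/23)

Euler-Maclaurin gives H_m = ln m + γ + 1/(2m) + O(1/m^2). The γ and O(1/m) terms cancel in the difference:
  H_{31n} − H_{23n} = ln(31n) − ln(23n) + O(1/n) = ln(31/23) + O(1/n).
Hence the limit is ln(31/23).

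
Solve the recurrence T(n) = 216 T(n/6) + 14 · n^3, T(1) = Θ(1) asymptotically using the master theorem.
T(n) = Θ(n^3 log n)

log_6 216 = 3, and f(n) = 14 · n^3 = Θ(n^(log_6 216)). This is Case 2 of the master theorem: T(n) = Θ(f(n) · log n) = Θ(n^3 log n).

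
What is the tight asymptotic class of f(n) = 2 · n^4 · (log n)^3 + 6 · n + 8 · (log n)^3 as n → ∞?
f(n) ∈ Θ(n^4 · (log n)^3)

Compare the terms by growth order. For large n, n^a · (log n)^b dominates n^a' · (log n)^b' iff a > a', or (a = a' and b > b'). Ranking the 3 terms shows the dominant one is 2 · n^4 · (log n)^3. Hence f(n) ∈ Θ(n^4 · (log n)^3).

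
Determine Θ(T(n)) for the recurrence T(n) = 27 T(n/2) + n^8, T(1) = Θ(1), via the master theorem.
T(n) = Θ(n^8)

log_2 27 ≈ 4.755. f(n) = n^8 dominates n^(log_2 27) since 8 > 4.755, and the regularity condition a·f(n/b) = 27·(n/2)^8 = (27/256)·n^8 ≤ c·f(n) holds with c = 27/256 ≈ 0.105 < 1. So this is Case 3: T(n) = Θ(f(n)) = Θ(n^8).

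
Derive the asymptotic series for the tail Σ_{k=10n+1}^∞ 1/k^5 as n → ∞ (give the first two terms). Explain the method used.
Σ_{k>10n} 1/k^5 = 1/(4 · (10n)^4) − 1/(2 · (10n)^5) + O(1/(10n)^6)

Compare to the integral: ∫_{10n}^∞ x^(−5) dx = [−x^(−4)/4]_{10n}^∞ = 1/((5−1)·(10n)^4). The Euler-Maclaurin correction adds −f(10n)/2 = −1/(2·(10n)^5). Euler-Maclaurin then gives
  Σ_{k>10n} 1/k^5 = ∫_{10n}^∞ dx/x^5 − 1/(2·(10n)^5) + O(1/(10n)^6).
(Equivalently this is ζ(5) − Σ_{k≤10n} 1/k^5.)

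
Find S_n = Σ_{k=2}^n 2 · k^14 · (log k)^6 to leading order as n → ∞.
S_n ~ 2 · n^15 · (log n)^6 / 15

By integral comparison, S_n = ∫_1^n 2 · x^14 · (log x)^6 dx + O(n^14 · (log n)^6). For the integral, the leading term of ∫_1^n x^14 (log x)^6 dx is n^15/15 · (log n)^6 (by repeated integration by parts; each step lowers the log-exponent and produces a relatively O(1/log n) correction). Hence S_n ~ 2 · n^15 · (log n)^6 / 15.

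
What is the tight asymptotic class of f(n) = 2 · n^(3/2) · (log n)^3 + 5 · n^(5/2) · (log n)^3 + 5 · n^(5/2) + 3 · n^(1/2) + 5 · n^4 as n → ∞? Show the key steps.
f(n) ∈ Θ(n^4)

Compare the terms by growth order. For large n, n^a · (log n)^b dominates n^a' · (log n)^b' iff a > a', or (a = a' and b > b'). Ranking the 5 terms shows the dominant one is 5 · n^4. Hence f(n) ∈ Θ(n^4).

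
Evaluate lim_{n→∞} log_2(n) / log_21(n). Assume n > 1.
lim = ln(21) / ln(2) = log_2(21)

Change of base: log_2(n) = ln n / ln 2 and log_21(n) = ln n / ln 21. The ratio is (ln n / ln 2) · (ln 21 / ln n) = ln 21 / ln 2, a constant independent of n. So the limit is ln 21 / ln 2 = log_2(21).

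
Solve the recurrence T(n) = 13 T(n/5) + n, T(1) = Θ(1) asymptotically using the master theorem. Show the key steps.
T(n) = Θ(n^(log_5 13))

Master theorem: compare f(n) = n to n^(log_5 13) where log_5 13 ≈ 1.594. Since 1 < log_5 13, we have f(n) = O(n^(log_5 13 − ε)) for some ε > 0 — Case 1. Hence T(n) = Θ(n^(log_5 13)).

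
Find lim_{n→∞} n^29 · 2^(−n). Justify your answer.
lim = 0

Exponentials with base > 1 dominate every fixed polynomial: for any fixed c, n^c / 2^n → 0 as n → ∞ (e.g. by the ratio test, or by writing 2^n = e^(n ln 2) and noting e^(n ln 2) / n^c → ∞). Hence n^29 · 2^(−n) = n^29 / 2^n → 0.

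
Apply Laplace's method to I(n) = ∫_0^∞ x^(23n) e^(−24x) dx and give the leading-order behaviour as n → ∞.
I(n) ~ (sqrt(2π·23n) / 24) · (23n/(24e))^(23n)

Write the integrand as exp(23n ln x − 24x) and set f(x) = 23n ln x − 24x. Then f'(x) = 23n/x − 24 = 0 at x* = 23n/24, and f''(x*) = −23n/x*^2 = −24^2/(23n). Laplace's method (interior maximum) gives
  I(n) ~ e^(f(x*)) · sqrt(2π / |f''(x*)|)
        = exp(23n ln(23n/24) − 23n) · sqrt(2π · 23n / 24^2)
        = (23n/24)^(23n) e^(−23n) · sqrt(2π·23n) / 24
        = (sqrt(2π·23n) / 24) · (23n/(24e))^(23n).
This matches Γ(23n+1)/24^(23n+1) with Stirling applied to Γ.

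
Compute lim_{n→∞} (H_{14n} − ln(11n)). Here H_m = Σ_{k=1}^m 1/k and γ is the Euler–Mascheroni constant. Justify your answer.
lim = ln(14/11) + γ

By Euler-Maclaurin, H_m = ln m + γ + O(1/m). So
  H_{14n} − ln(11n) = ln(14n) + γ − ln(11n) + O(1/n)
                       = ln(14/11) + γ + O(1/n).
Hence the limit is ln(14/11) + γ.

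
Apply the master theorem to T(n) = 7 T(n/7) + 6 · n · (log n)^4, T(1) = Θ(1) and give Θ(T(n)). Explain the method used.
T(n) = Θ(n · (log n)^5)

Here log_7 7 = 1 and f(n) = 6 · n · (log n)^4 = Θ(n^(log_7 7) · (log n)^4). This is the extended Case 2 of the master theorem (f matches the critical exponent up to log factors), giving T(n) = Θ(n^(log_7 7) · (log n)^(4+1)) = Θ(n · (log n)^5).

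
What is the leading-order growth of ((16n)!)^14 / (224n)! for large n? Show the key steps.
((16n)!)^14/(224n)! ~ ((2π·16n)^(13/2) / sqrt(14)) · 14^(−14·16n)  →  0

Write N = 16n. Stirling: N! ~ sqrt(2π N)(N/e)^N and (14N)! ~ sqrt(2π·14N)·(14N/e)^(14N).
  (N!)^14/(14N)! ~ (2π N)^(14/2) (N/e)^(14N) / [sqrt(2π·14N) (14N/e)^(14N)]
     = (2π N)^(14/2) / sqrt(2π·14N) · (N/(14N))^(14N)
     = (2π N)^((14−1)/2) / sqrt(14) · 14^(−14N).
Since 14^14 > 1, the factor 14^(−14N) decays exponentially, so the ratio → 0. Substituting N = 16n gives the stated form.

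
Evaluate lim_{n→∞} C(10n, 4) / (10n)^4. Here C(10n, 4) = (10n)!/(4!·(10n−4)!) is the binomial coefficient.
lim = 1/4! = 1/24

With N = 10n → ∞: C(N, 4) / N^4 = [N(N−1)…(N−3)] / (4! · N^4) = (1/4!) · 1 · (1 − 1/(10n)) · (1 − 2/(10n)) · (1 − 3/(10n)). Each factor → 1 as N → ∞, so the limit is 1/4! = 1/24.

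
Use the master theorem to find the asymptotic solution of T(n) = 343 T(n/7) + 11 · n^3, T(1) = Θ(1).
T(n) = Θ(n^3 log n)

log_7 343 = 3, and f(n) = 11 · n^3 = Θ(n^(log_7 343)). This is Case 2 of the master theorem: T(n) = Θ(f(n) · log n) = Θ(n^3 log n).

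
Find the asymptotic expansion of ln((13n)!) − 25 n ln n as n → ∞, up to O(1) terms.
ln((13n)!) − 25 n ln n = −12 n ln n + 13(ln 13 − 1) n + (1/2) ln(2π·13n) + O(1/n)

Stirling: ln((13n)!) = 13n ln(13n) − 13n + (1/2) ln(2π·13n) + O(1/n).
Expand 13n ln(13n) = 13n (ln n + ln 13) = 13n ln n + 13n ln 13.
Subtract 25n ln n: leading term is (13 − 25) n ln n = −12 n ln n. The next term is 13n ln 13 − 13n = 13(ln 13 − 1) n. Then the (1/2) ln(2π·13n) correction.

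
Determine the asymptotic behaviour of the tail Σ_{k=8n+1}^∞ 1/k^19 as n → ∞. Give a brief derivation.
Σ_{k>8n} 1/k^19 ~ 1/(18 · (8n)^18)

Compare to the integral: ∫_{8n}^∞ x^(−19) dx = [−x^(−18)/18]_{8n}^∞ = 1/((19−1)·(8n)^18). Euler-Maclaurin then gives
  Σ_{k>8n} 1/k^19 = ∫_{8n}^∞ dx/x^19 − 1/(2·(8n)^19) + O(1/(8n)^20).
(Equivalently this is ζ(19) − Σ_{k≤8n} 1/k^19.)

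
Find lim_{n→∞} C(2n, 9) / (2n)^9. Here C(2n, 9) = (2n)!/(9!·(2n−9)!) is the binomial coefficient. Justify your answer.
lim = 1/9! = 1/362880

With N = 2n → ∞: C(N, 9) / N^9 = [N(N−1)…(N−8)] / (9! · N^9) = (1/9!) · 1 · (1 − 1/(2n)) · … · (1 − 8/(2n)). Each factor → 1 as N → ∞, so the limit is 1/9! = 1/362880.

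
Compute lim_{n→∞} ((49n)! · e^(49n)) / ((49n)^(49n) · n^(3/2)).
lim = 0

Stirling: (49n)! ~ sqrt(2π·49n) · (49n/e)^(49n). Hence
  (49n)! · e^(49n) / (49n)^(49n) ~ sqrt(2π·49n).
Dividing by n^(3/2): sqrt(2π·49n) / n^(3/2) = sqrt(2π·49) · n^((1−3)/2), so the expression behaves like sqrt(2π·49) · n^((1−3)/2) → 0.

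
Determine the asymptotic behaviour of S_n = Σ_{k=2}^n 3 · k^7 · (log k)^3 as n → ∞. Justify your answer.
S_n ~ 3 · n^8 · (log n)^3 / 8

By integral comparison, S_n = ∫_1^n 3 · x^7 · (log x)^3 dx + O(n^7 · (log n)^3). For the integral, the leading term of ∫_1^n x^7 (log x)^3 dx is n^8/8 · (log n)^3 (by repeated integration by parts; each step lowers the log-exponent and produces a relatively O(1/log n) correction). Hence S_n ~ 3 · n^8 · (log n)^3 / 8.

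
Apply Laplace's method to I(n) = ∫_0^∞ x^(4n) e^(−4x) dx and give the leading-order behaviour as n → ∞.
I(n) ~ (sqrt(2π·4n) / 4) · (4n/(4e))^(4n)

Write the integrand as exp(4n ln x − 4x) and set f(x) = 4n ln x − 4x. Then f'(x) = 4n/x − 4 = 0 at x* = 4n/4, and f''(x*) = −4n/x*^2 = −4^2/(4n). Laplace's method (interior maximum) gives
  I(n) ~ e^(f(x*)) · sqrt(2π / |f''(x*)|)
        = exp(4n ln(4n/4) − 4n) · sqrt(2π · 4n / 4^2)
        = (4n/4)^(4n) e^(−4n) · sqrt(2π·4n) / 4
        = (sqrt(2π·4n) / 4) · (4n/(4e))^(4n).
This matches Γ(4n+1)/4^(4n+1) with Stirling applied to Γ.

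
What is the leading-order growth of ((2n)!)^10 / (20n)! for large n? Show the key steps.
((2n)!)^10/(20n)! ~ ((2π·2n)^(9/2) / sqrt(10)) · 10^(−10·2n)  →  0

Write N = 2n. Stirling: N! ~ sqrt(2π N)(N/e)^N and (10N)! ~ sqrt(2π·10N)·(10N/e)^(10N).
  (N!)^10/(10N)! ~ (2π N)^(10/2) (N/e)^(10N) / [sqrt(2π·10N) (10N/e)^(10N)]
     = (2π N)^(10/2) / sqrt(2π·10N) · (N/(10N))^(10N)
     = (2π N)^((10−1)/2) / sqrt(10) · 10^(−10N).
Since 10^10 > 1, the factor 10^(−10N) decays exponentially, so the ratio → 0. Substituting N = 2n gives the stated form.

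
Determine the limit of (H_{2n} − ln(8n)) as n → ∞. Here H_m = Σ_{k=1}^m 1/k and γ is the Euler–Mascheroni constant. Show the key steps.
lim = −ln 4 + γ

By Euler-Maclaurin, H_m = ln m + γ + O(1/m). So
  H_{2n} − ln(8n) = ln(2n) + γ − ln(8n) + O(1/n)
                       = ln(2/8) + γ + O(1/n).
Hence the limit is ln(2/8) + γ (= −ln 4).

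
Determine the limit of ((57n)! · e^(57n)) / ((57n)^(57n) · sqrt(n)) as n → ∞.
lim = sqrt(2π·57)

Stirling: (57n)! ~ sqrt(2π·57n) · (57n/e)^(57n). Hence
  (57n)! · e^(57n) / (57n)^(57n) ~ sqrt(2π·57n).
Dividing by sqrt(n): sqrt(2π·57n) / sqrt(n) = sqrt(2π·57) · n^((1−1)/2), so the limit is sqrt(2π·57).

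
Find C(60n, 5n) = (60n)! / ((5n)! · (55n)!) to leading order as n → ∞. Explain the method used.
C(60n, 5n) ~ (8916100448256/285311670611)^(5n) · sqrt(6/(11π·5n))

Write N = 5n. Apply Stirling to each factorial:
  (12N)! ~ sqrt(2π·12N) · (12N/e)^(12N),
  N! ~ sqrt(2π N) · (N/e)^N,
  (11N)! ~ sqrt(2π·11N) · (11N/e)^(11N).
The exponential factors combine to (12N)^(12N) / (N^N · (11N)^(11N)) = 12^(12N)/11^(11N) = (12^12/11^11)^N = (8916100448256/285311670611)^N.
The square-root prefactors combine to sqrt(2π·12N) / (sqrt(2π N)·sqrt(2π·11N)) = sqrt(12 / (2π·11·N)) = sqrt(6/(11π·5n)).
Substituting N = 5n: C(60n, 5n) ~ (8916100448256/285311670611)^(5n) · sqrt(6/(11π·5n)).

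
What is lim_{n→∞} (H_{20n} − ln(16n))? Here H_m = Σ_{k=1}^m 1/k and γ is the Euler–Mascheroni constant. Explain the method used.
lim = ln(5/4) + γ

By Euler-Maclaurin, H_m = ln m + γ + O(1/m). So
  H_{20n} − ln(16n) = ln(20n) + γ − ln(16n) + O(1/n)
                       = ln(20/16) + γ + O(1/n).
Hence the limit is ln(20/16) + γ (= ln(5/4)).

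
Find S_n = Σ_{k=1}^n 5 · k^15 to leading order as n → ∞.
S_n ~ 5 · n^16 / 16

By integral comparison (Euler-Maclaurin), Σ_{k=1}^n 5 · k^15 = 5 · ∫_0^n x^15 dx + O(n^15) = 5 · n^16/16 + O(n^15). (Equivalently, Faulhaber's formula gives the same leading term.)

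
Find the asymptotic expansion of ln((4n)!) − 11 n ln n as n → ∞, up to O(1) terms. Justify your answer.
ln((4n)!) − 11 n ln n = −7 n ln n + 4(ln 4 − 1) n + (1/2) ln(2π·4n) + O(1/n)

Stirling: ln((4n)!) = 4n ln(4n) − 4n + (1/2) ln(2π·4n) + O(1/n).
Expand 4n ln(4n) = 4n (ln n + ln 4) = 4n ln n + 4n ln 4.
Subtract 11n ln n: leading term is (4 − 11) n ln n = −7 n ln n. The next term is 4n ln 4 − 4n = 4(ln 4 − 1) n. Then the (1/2) ln(2π·4n) correction.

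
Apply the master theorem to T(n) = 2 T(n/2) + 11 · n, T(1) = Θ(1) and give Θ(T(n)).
T(n) = Θ(n log n)

log_2 2 = 1, and f(n) = 11 · n = Θ(n^(log_2 2)). This is Case 2 of the master theorem: T(n) = Θ(f(n) · log n) = Θ(n log n).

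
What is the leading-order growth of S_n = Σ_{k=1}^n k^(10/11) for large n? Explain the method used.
S_n ~ (11/21) · n^(21/11)

Integral comparison: Σ_{k=1}^n k^(10/11) = ∫_0^n x^(10/11) dx + O(n^(10/11)). The integral is n^(1 + 10/11) / (1 + 10/11) = n^((10+11)/11) / ((10+11)/11) = (11/21) · n^(21/11).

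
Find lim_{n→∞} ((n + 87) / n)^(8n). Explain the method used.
lim = e^696

Rewrite as (1 + 87/n)^(8n). By the standard limit (1 + x/n)^n → e^x, we have (1 + 87/n)^n → e^87, and raising to the 8th power gives e^696.
More precisely, ln[(1 + 87/n)^(8n)] = 8n · ln(1 + 87/n) = 8n · (87/n + O(1/n^2)) = 696 + O(1/n) → 696.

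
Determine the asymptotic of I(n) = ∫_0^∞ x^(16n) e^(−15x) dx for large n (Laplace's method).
I(n) ~ (sqrt(2π·16n) / 15) · (16n/(15e))^(16n)

Write the integrand as exp(16n ln x − 15x) and set f(x) = 16n ln x − 15x. Then f'(x) = 16n/x − 15 = 0 at x* = 16n/15, and f''(x*) = −16n/x*^2 = −15^2/(16n). Laplace's method (interior maximum) gives
  I(n) ~ e^(f(x*)) · sqrt(2π / |f''(x*)|)
        = exp(16n ln(16n/15) − 16n) · sqrt(2π · 16n / 15^2)
        = (16n/15)^(16n) e^(−16n) · sqrt(2π·16n) / 15
        = (sqrt(2π·16n) / 15) · (16n/(15e))^(16n).
This matches Γ(16n+1)/15^(16n+1) with Stirling applied to Γ.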